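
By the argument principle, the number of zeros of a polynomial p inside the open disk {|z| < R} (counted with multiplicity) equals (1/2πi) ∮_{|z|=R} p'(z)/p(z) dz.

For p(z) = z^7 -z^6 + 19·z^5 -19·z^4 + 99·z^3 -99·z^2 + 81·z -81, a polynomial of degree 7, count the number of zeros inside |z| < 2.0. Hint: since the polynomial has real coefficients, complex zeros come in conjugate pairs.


The zeros of p are: (0 + 3i), (0 - 3i), 1, (0 + 1i), (0 - 1i), (0 + 3i), (0 - 3i).
Their magnitudes are: 3, 3, 1, 1, 1, 3, 3.
Zeros with |z| < R = 2.0: 1, (0 + 1i), (0 - 1i).
Count = 3.
By the argument principle, (1/2πi) ∮_{|z|=R} p'(z)/p(z) dz equals exactly this count.

Number of zeros inside |z| < 2.0: 3.


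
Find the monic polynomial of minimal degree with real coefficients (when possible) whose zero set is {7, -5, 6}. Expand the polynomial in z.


The polynomial is p(z) = ∏_{α ∈ S} (z − α), where S = {7, -5, 6}.
Expanding the product yields: p(z) = z^3 -8·z^2 -23·z + 210.
The resulting polynomial has degree 3 and real coefficients as required.

p(z) = z^3 -8·z^2 -23·z + 210.


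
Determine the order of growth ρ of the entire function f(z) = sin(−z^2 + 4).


Write sin(w) = (e^{iw} ± e^{−iw})/(2 or 2i), so |sin(w)| ≤ e^{|w|}. With w = −z^2 + 4, |w| ≤ 1r^2 + 4 on |z|=r, giving M(r) ≤ e^{1r^2 + 4} and ρ ≤ 2. For the lower bound, choose z on |z|=r with -1z^2 purely imaginary of modulus 1r^2; then |sin(−z^2 + 4)| grows like e^{1r^2}/2, so ρ ≥ 2. Hence ρ = 2.
Therefore ρ = 2.

Order ρ = 2.


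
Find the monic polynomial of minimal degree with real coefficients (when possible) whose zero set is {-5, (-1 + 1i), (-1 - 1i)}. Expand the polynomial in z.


The polynomial is p(z) = ∏_{α ∈ S} (z − α), where S = {-5, (-1 + 1i), (-1 - 1i)}.
Expanding the product yields: p(z) = z^3 + 7·z^2 + 12·z + 10.
Note conjugate pairs combine to real quadratics: (z − (-1+1i))(z − (-1−1i)) = z² + 2z + 2.
The resulting polynomial has degree 3 and real coefficients as required.

p(z) = z^3 + 7·z^2 + 12·z + 10.


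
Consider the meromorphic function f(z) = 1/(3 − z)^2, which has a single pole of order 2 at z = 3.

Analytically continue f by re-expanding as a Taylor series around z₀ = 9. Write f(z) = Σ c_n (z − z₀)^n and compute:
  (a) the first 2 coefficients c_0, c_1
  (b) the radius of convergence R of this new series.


Let w = z − z₀, so z = z₀ + w.
Then 3 − z = 3 − (z₀ + w) = (3 − z₀) − w = -6 − w.
f(z) = 1/(-6 − w)^2 = (1/(-6)^2) · (1 − w/(-6))^{−2}.
By the binomial series (1−u)^{−2} = Σ_{n≥0} C(n+1, 1) u^n for |u|<1, with u = w/(-6):
  c_n = C(n+1, 1) / (-6)^(n+2).
  c_0 = 1/(-6)^2 = 1/36.
  c_1 = 2/(-6)^3 = -1/108.
The series is valid for |w/d| < 1, i.e. |z − z₀| < |d|.
Radius of convergence: R = |3 − z₀| = |-6| = 6 (distance from z₀ to the singularity z = 3).

c_0 = 1/36, c_1 = -1/108; R = 6.


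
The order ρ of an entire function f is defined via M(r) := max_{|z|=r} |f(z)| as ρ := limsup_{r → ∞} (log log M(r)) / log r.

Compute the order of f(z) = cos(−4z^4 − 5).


Write cos(w) = (e^{iw} ± e^{−iw})/(2 or 2i), so |cos(w)| ≤ e^{|w|}. With w = −4z^4 − 5, |w| ≤ 4r^4 + 5 on |z|=r, giving M(r) ≤ e^{4r^4 + 5} and ρ ≤ 4. For the lower bound, choose z on |z|=r with -4z^4 purely imaginary of modulus 4r^4; then |cos(−4z^4 − 5)| grows like e^{4r^4}/2, so ρ ≥ 4. Hence ρ = 4.
Therefore ρ = 4.

Order ρ = 4.


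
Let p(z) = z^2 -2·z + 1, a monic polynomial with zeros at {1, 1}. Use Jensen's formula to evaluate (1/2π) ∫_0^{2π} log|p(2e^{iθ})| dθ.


Zeros: 1, 1; r = 2.
Inside |z| < r: 1, 1. Outside (|z| ≥ r): ∅.
p(0) = 1, so log|p(0)| = log(1) = 0.0000.
Apply Jensen: I(r) = log|p(0)| + Σ_k log(r/|z_k|), summed over zeros inside |z| < r.
  log(r/|z_k|) for z_k = 1: log(2/1) = 0.6931
  log(r/|z_k|) for z_k = 1: log(2/1) = 0.6931
Sum over inside zeros: 1.3863.
I(r) = log|p(0)| + (inside sum) = 0.0000 + 1.3863 = 1.3863.
Closed form (all zeros inside, monic): I(r) = n·log(r) = 2·log(2) = 1.3863. ✓

I(r) ≈ 1.3863.


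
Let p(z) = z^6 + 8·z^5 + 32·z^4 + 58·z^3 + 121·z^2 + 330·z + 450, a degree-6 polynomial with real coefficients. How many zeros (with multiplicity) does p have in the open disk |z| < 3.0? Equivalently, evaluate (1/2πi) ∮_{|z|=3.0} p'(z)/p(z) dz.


The zeros of p are: (-3 + 3i), (-3 - 3i), (1 + 2i), (1 - 2i), (-2 + 1i), (-2 - 1i).
Their magnitudes are: 4.243, 4.243, 2.236, 2.236, 2.236, 2.236.
Zeros with |z| < R = 3.0: (1 + 2i), (1 - 2i), (-2 + 1i), (-2 - 1i).
Count = 4.
By the argument principle, (1/2πi) ∮_{|z|=R} p'(z)/p(z) dz equals exactly this count.

Number of zeros inside |z| < 3.0: 4.


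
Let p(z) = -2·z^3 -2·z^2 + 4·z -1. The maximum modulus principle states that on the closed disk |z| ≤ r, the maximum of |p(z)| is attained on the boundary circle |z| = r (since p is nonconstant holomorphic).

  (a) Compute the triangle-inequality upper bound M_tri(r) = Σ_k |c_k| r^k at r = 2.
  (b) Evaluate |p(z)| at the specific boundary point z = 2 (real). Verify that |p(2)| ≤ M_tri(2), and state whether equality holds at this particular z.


Coefficients: c_0 = -1, c_1 = 4, c_2 = -2, c_3 = -2. Radius r = 2.
Part (a). Triangle bound: M_tri(r) = Σ_k |c_k| r^k
  = |-1|·2^0 + |4|·2^1 + |-2|·2^2 + |-2|·2^3
  = 1 + 8 + 8 + 16 = 33.
This bounds M(r) := max_{|z|=r} |p(z)| from above; equality holds iff all terms c_k z^k can be made to align in phase at a single z on |z|=r.
Part (b). At z = 2 (real, on the circle |z| = r):
  p(2) = (-1)·2^0 + (4)·2^1 + (-2)·2^2 + (-2)·2^3 = -17.
  |p(2)| = 17.
Check: |p(2)| = 17 ≤ 33 = M_tri(2). ✓ Equality does not hold at z = 2 (the coefficients have mixed signs, so the terms do not all align in phase there).

M_tri(2) = 33; |p(2)| = 17; equality at z=2: no.


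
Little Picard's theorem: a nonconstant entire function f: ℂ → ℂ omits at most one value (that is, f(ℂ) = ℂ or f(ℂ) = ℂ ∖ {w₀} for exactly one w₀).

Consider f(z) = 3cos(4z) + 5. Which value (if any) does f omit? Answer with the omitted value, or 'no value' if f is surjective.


Little Picard bounds the complement of f(ℂ) to at most one point.
cos is entire and surjective onto ℂ: for every w ∈ ℂ, cos(ζ) = w has a solution ζ ∈ ℂ (e.g., via the complex inverse arccos). With ζ = 4z this gives z = ζ/(4). Then 3·cos(4z) takes every value in 3·ℂ = ℂ, and adding 5 is a bijection of ℂ. So f is surjective and omits no value. (Note: only on the real line is cos bounded by [−1, 1].)

Omitted value: no value.


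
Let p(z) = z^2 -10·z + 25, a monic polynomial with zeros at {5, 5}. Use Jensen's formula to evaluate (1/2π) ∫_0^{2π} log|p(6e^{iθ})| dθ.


Zeros: 5, 5; r = 6.
Inside |z| < r: 5, 5. Outside (|z| ≥ r): ∅.
p(0) = 25, so log|p(0)| = log(25) = 3.2189.
Apply Jensen: I(r) = log|p(0)| + Σ_k log(r/|z_k|), summed over zeros inside |z| < r.
  log(r/|z_k|) for z_k = 5: log(6/5) = 0.1823
  log(r/|z_k|) for z_k = 5: log(6/5) = 0.1823
Sum over inside zeros: 0.3646.
I(r) = log|p(0)| + (inside sum) = 3.2189 + 0.3646 = 3.5835.
Closed form (all zeros inside, monic): I(r) = n·log(r) = 2·log(6) = 3.5835. ✓

I(r) ≈ 3.5835.


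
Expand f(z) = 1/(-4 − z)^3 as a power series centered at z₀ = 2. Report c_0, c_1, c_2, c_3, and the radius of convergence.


Let w = z − z₀, so z = z₀ + w.
Then -4 − z = -4 − (z₀ + w) = (-4 − z₀) − w = -6 − w.
f(z) = 1/(-6 − w)^3 = (1/(-6)^3) · (1 − w/(-6))^{−3}.
By the binomial series (1−u)^{−3} = Σ_{n≥0} C(n+2, 2) u^n for |u|<1, with u = w/(-6):
  c_n = C(n+2, 2) / (-6)^(n+3).
  c_0 = 1/(-6)^3 = -1/216.
  c_1 = 3/(-6)^4 = 1/432.
  c_2 = 6/(-6)^5 = -1/1296.
  c_3 = 10/(-6)^6 = 5/23328.
The series is valid for |w/d| < 1, i.e. |z − z₀| < |d|.
Radius of convergence: R = |-4 − z₀| = |-6| = 6 (distance from z₀ to the singularity z = -4).

c_0 = -1/216, c_1 = 1/432, c_2 = -1/1296, c_3 = 5/23328; R = 6.


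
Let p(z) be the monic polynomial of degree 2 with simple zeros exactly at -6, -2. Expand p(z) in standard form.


The polynomial is p(z) = ∏_{α ∈ S} (z − α), where S = {-6, -2}.
Expanding the product yields: p(z) = z^2 + 8·z + 12.
The resulting polynomial has degree 2 and real coefficients as required.

p(z) = z^2 + 8·z + 12.


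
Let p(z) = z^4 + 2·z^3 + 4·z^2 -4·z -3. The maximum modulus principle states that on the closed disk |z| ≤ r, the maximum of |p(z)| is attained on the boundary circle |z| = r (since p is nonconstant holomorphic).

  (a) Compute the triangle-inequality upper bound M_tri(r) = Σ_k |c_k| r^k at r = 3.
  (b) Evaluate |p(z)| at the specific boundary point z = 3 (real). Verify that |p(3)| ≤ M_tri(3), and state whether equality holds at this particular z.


Coefficients: c_0 = -3, c_1 = -4, c_2 = 4, c_3 = 2, c_4 = 1. Radius r = 3.
Part (a). Triangle bound: M_tri(r) = Σ_k |c_k| r^k
  = |-3|·3^0 + |-4|·3^1 + |4|·3^2 + |2|·3^3 + |1|·3^4
  = 3 + 12 + 36 + 54 + 81 = 186.
This bounds M(r) := max_{|z|=r} |p(z)| from above; equality holds iff all terms c_k z^k can be made to align in phase at a single z on |z|=r.
Part (b). At z = 3 (real, on the circle |z| = r):
  p(3) = (-3)·3^0 + (-4)·3^1 + (4)·3^2 + (2)·3^3 + (1)·3^4 = 156.
  |p(3)| = 156.
Check: |p(3)| = 156 ≤ 186 = M_tri(3). ✓ Equality does not hold at z = 3 (the coefficients have mixed signs, so the terms do not all align in phase there).

M_tri(3) = 186; |p(3)| = 156; equality at z=3: no.


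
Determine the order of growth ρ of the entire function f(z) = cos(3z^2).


Write cos(w) = (e^{iw} ± e^{−iw})/(2 or 2i), so |cos(w)| ≤ e^{|w|}. With w = 3z^2, |w| ≤ 3r^2 + 0 on |z|=r, giving M(r) ≤ e^{3r^2 + 0} and ρ ≤ 2. For the lower bound, choose z on |z|=r with 3z^2 purely imaginary of modulus 3r^2; then |cos(3z^2)| grows like e^{3r^2}/2, so ρ ≥ 2. Hence ρ = 2.
Therefore ρ = 2.

Order ρ = 2.


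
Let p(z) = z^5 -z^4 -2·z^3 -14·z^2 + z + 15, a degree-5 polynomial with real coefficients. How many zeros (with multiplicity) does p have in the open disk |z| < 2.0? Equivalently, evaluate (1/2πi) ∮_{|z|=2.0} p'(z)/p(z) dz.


The zeros of p are: 3, -1, (-1 + 2i), (-1 - 2i), 1.
Their magnitudes are: 3, 1, 2.236, 2.236, 1.
Zeros with |z| < R = 2.0: -1, 1.
Count = 2.
By the argument principle, (1/2πi) ∮_{|z|=R} p'(z)/p(z) dz equals exactly this count.

Number of zeros inside |z| < 2.0: 2.


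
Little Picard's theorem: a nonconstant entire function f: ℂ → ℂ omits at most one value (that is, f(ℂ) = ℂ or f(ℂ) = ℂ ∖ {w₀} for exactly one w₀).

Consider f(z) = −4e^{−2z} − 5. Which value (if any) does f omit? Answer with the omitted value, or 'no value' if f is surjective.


Little Picard bounds the complement of f(ℂ) to at most one point.
e^{−2z} is never zero on ℂ, so -4·e^{−2z} takes every value in ℂ ∖ {0}. Adding -5 shifts the range to ℂ ∖ {-5}. Thus f omits exactly the value -5.

Omitted value: -5.


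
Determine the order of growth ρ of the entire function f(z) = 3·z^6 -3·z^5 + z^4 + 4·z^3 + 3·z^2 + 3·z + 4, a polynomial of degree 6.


|f(z)| ≤ Σ|c_k|·r^k = O(r^6) as r → ∞. Polynomial growth is O(e^{r^ε}) for every ε > 0 (since r^6/e^{r^ε} → 0), so ρ ≤ ε for all ε > 0, i.e. ρ = 0. Every nonconstant polynomial has order 0.
Therefore ρ = 0.

Order ρ = 0.


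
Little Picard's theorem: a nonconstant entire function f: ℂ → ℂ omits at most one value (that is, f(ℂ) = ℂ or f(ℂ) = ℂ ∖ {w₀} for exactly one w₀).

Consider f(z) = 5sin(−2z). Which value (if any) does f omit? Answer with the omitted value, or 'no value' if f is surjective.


Little Picard bounds the complement of f(ℂ) to at most one point.
sin is entire and surjective onto ℂ: for every w ∈ ℂ, sin(ζ) = w has a solution ζ ∈ ℂ (e.g., via the complex inverse arcsin). With ζ = −2z this gives z = ζ/(-2). Then 5·sin(−2z) takes every value in 5·ℂ = ℂ, and adding 0 is a bijection of ℂ. So f is surjective and omits no value. (Note: only on the real line is sin bounded by [−1, 1].)

Omitted value: no value.


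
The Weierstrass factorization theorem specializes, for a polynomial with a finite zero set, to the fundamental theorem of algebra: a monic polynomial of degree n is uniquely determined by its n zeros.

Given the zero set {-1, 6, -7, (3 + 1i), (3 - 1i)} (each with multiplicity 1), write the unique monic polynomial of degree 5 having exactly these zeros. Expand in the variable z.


The polynomial is p(z) = ∏_{α ∈ S} (z − α), where S = {-1, 6, -7, (3 + 1i), (3 - 1i)}.
Expanding the product yields: p(z) = z^5 -4·z^4 -43·z^3 + 224·z^2 -158·z -420.
Note conjugate pairs combine to real quadratics: (z − (3+1i))(z − (3−1i)) = z² − 6z + 10.
The resulting polynomial has degree 5 and real coefficients as required.

p(z) = z^5 -4·z^4 -43·z^3 + 224·z^2 -158·z -420.


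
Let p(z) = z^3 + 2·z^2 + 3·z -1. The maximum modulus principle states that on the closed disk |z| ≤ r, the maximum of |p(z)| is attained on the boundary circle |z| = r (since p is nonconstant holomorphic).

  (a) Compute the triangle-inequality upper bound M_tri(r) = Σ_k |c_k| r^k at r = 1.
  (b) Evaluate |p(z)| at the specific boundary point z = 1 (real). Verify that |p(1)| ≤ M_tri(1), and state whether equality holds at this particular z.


Coefficients: c_0 = -1, c_1 = 3, c_2 = 2, c_3 = 1. Radius r = 1.
Part (a). Triangle bound: M_tri(r) = Σ_k |c_k| r^k
  = |-1|·1^0 + |3|·1^1 + |2|·1^2 + |1|·1^3
  = 1 + 3 + 2 + 1 = 7.
This bounds M(r) := max_{|z|=r} |p(z)| from above; equality holds iff all terms c_k z^k can be made to align in phase at a single z on |z|=r.
Part (b). At z = 1 (real, on the circle |z| = r):
  p(1) = (-1)·1^0 + (3)·1^1 + (2)·1^2 + (1)·1^3 = 5.
  |p(1)| = 5.
Check: |p(1)| = 5 ≤ 7 = M_tri(1). ✓ Equality does not hold at z = 1 (the coefficients have mixed signs, so the terms do not all align in phase there).

M_tri(1) = 7; |p(1)| = 5; equality at z=1: no.


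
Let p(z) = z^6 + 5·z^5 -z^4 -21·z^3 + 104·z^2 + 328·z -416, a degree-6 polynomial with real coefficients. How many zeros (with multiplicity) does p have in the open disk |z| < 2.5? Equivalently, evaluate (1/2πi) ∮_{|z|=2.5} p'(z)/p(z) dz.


The zeros of p are: (-3 + 2i), (-3 - 2i), (2 + 2i), (2 - 2i), -4, 1.
Their magnitudes are: 3.606, 3.606, 2.828, 2.828, 4, 1.
Zeros with |z| < R = 2.5: 1.
Count = 1.
By the argument principle, (1/2πi) ∮_{|z|=R} p'(z)/p(z) dz equals exactly this count.

Number of zeros inside |z| < 2.5: 1.


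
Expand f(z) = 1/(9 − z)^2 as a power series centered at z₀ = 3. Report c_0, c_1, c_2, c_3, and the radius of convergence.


Let w = z − z₀, so z = z₀ + w.
Then 9 − z = 9 − (z₀ + w) = (9 − z₀) − w = 6 − w.
f(z) = 1/(6 − w)^2 = (1/(6)^2) · (1 − w/(6))^{−2}.
By the binomial series (1−u)^{−2} = Σ_{n≥0} C(n+1, 1) u^n for |u|<1, with u = w/(6):
  c_n = C(n+1, 1) / (6)^(n+2).
  c_0 = 1/(6)^2 = 1/36.
  c_1 = 2/(6)^3 = 1/108.
  c_2 = 3/(6)^4 = 1/432.
  c_3 = 4/(6)^5 = 1/1944.
The series is valid for |w/d| < 1, i.e. |z − z₀| < |d|.
Radius of convergence: R = |9 − z₀| = |6| = 6 (distance from z₀ to the singularity z = 9).

c_0 = 1/36, c_1 = 1/108, c_2 = 1/432, c_3 = 1/1944; R = 6.


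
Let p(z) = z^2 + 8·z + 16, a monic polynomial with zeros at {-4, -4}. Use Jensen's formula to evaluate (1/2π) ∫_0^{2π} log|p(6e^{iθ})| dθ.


Zeros: -4, -4; r = 6.
Inside |z| < r: -4, -4. Outside (|z| ≥ r): ∅.
p(0) = 16, so log|p(0)| = log(16) = 2.7726.
Apply Jensen: I(r) = log|p(0)| + Σ_k log(r/|z_k|), summed over zeros inside |z| < r.
  log(r/|z_k|) for z_k = -4: log(6/4) = 0.4055
  log(r/|z_k|) for z_k = -4: log(6/4) = 0.4055
Sum over inside zeros: 0.8109.
I(r) = log|p(0)| + (inside sum) = 2.7726 + 0.8109 = 3.5835.
Closed form (all zeros inside, monic): I(r) = n·log(r) = 2·log(6) = 3.5835. ✓

I(r) ≈ 3.5835.


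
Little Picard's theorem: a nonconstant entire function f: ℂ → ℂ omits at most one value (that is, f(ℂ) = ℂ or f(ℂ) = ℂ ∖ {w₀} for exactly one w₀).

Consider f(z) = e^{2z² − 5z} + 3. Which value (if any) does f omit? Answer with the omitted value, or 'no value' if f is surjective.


Little Picard bounds the complement of f(ℂ) to at most one point.
The exponent g(z) = 2z² − 5z is a nonconstant polynomial, hence surjective onto ℂ. So e^{g(z)} takes every value in {e^w : w ∈ ℂ} = ℂ ∖ {0}. Adding 3 shifts the range to ℂ ∖ {3}. f omits exactly 3.

Omitted value: 3.


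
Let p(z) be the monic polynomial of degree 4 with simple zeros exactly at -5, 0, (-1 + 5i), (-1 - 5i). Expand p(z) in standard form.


The polynomial is p(z) = ∏_{α ∈ S} (z − α), where S = {-5, 0, (-1 + 5i), (-1 - 5i)}.
Expanding the product yields: p(z) = z^4 + 7·z^3 + 36·z^2 + 130·z.
Note conjugate pairs combine to real quadratics: (z − (-1+5i))(z − (-1−5i)) = z² + 2z + 26.
The resulting polynomial has degree 4 and real coefficients as required.

p(z) = z^4 + 7·z^3 + 36·z^2 + 130·z.


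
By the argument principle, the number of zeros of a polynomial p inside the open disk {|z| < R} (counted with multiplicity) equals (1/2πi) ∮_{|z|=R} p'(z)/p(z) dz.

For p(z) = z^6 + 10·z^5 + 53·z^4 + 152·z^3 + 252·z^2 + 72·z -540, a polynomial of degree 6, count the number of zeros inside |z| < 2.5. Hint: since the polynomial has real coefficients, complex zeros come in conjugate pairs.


The zeros of p are: -3, (-1 + 3i), (-1 - 3i), 1, (-3 + 3i), (-3 - 3i).
Their magnitudes are: 3, 3.162, 3.162, 1, 4.243, 4.243.
Zeros with |z| < R = 2.5: 1.
Count = 1.
By the argument principle, (1/2πi) ∮_{|z|=R} p'(z)/p(z) dz equals exactly this count.

Number of zeros inside |z| < 2.5: 1.


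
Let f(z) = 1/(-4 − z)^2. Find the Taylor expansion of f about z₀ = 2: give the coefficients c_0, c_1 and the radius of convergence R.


Let w = z − z₀, so z = z₀ + w.
Then -4 − z = -4 − (z₀ + w) = (-4 − z₀) − w = -6 − w.
f(z) = 1/(-6 − w)^2 = (1/(-6)^2) · (1 − w/(-6))^{−2}.
By the binomial series (1−u)^{−2} = Σ_{n≥0} C(n+1, 1) u^n for |u|<1, with u = w/(-6):
  c_n = C(n+1, 1) / (-6)^(n+2).
  c_0 = 1/(-6)^2 = 1/36.
  c_1 = 2/(-6)^3 = -1/108.
The series is valid for |w/d| < 1, i.e. |z − z₀| < |d|.
Radius of convergence: R = |-4 − z₀| = |-6| = 6 (distance from z₀ to the singularity z = -4).

c_0 = 1/36, c_1 = -1/108; R = 6.


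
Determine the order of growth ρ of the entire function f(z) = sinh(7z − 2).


sinh(w) is a linear combination of e^{iw} and e^{−iw} (or e^w, e^{−w} in the hyperbolic case), so |sinh(w)| ≤ e^{|w|}. With w = 7z − 2, |w| ≤ 7|z| + 2 = 7r + 2 on |z| = r, giving M(r) ≤ e^{7r + 2}, so ρ ≤ 1. On a suitable ray (z = it for sin/cos; z = t for sinh/cosh, t real → ∞), |sinh(7z − 2)| grows like e^{7|t|}/2, so ρ ≥ 1. Hence ρ = 1.
Therefore ρ = 1.

Order ρ = 1.


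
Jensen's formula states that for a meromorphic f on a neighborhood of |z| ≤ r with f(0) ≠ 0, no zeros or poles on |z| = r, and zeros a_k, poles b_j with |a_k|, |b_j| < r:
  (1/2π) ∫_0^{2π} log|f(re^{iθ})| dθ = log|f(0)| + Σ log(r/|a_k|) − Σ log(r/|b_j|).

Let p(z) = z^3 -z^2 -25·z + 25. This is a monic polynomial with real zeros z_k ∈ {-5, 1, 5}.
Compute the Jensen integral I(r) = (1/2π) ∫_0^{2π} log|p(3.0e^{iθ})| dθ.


Zeros: -5, 1, 5; r = 3.0.
Inside |z| < r: 1. Outside (|z| ≥ r): -5, 5.
p(0) = 25, so log|p(0)| = log(25) = 3.2189.
Apply Jensen: I(r) = log|p(0)| + Σ_k log(r/|z_k|), summed over zeros inside |z| < r.
  log(r/|z_k|) for z_k = 1: log(3.0/1) = 1.0986
  Outside zeros (-5, 5) contribute nothing to the Jensen sum.
Sum over inside zeros: 1.0986.
I(r) = log|p(0)| + (inside sum) = 3.2189 + 1.0986 = 4.3175.
Note: since some zeros are outside |z| ≤ r, the simplified n·log(r) form does NOT apply — only the inside zeros contribute.

I(r) ≈ 4.3175.


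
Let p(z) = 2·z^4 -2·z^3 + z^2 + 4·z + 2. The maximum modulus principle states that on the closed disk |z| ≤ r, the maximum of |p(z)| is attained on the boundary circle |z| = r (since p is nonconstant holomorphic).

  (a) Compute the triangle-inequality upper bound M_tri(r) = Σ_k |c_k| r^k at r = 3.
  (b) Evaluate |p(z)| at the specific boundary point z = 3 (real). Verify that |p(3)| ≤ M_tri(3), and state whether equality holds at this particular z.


Coefficients: c_0 = 2, c_1 = 4, c_2 = 1, c_3 = -2, c_4 = 2. Radius r = 3.
Part (a). Triangle bound: M_tri(r) = Σ_k |c_k| r^k
  = |2|·3^0 + |4|·3^1 + |1|·3^2 + |-2|·3^3 + |2|·3^4
  = 2 + 12 + 9 + 54 + 162 = 239.
This bounds M(r) := max_{|z|=r} |p(z)| from above; equality holds iff all terms c_k z^k can be made to align in phase at a single z on |z|=r.
Part (b). At z = 3 (real, on the circle |z| = r):
  p(3) = (2)·3^0 + (4)·3^1 + (1)·3^2 + (-2)·3^3 + (2)·3^4 = 131.
  |p(3)| = 131.
Check: |p(3)| = 131 ≤ 239 = M_tri(3). ✓ Equality does not hold at z = 3 (the coefficients have mixed signs, so the terms do not all align in phase there).

M_tri(3) = 239; |p(3)| = 131; equality at z=3: no.


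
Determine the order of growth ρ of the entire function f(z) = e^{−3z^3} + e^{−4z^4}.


Each summand is entire of order 3 and 4 respectively (as in the single-exponential case). The order of a sum is at most the max of the orders, so ρ ≤ 4. For the lower bound: on |z|=r choose arg z so that -4z^4 is real positive; then |e^{-4z^4}| = e^{4r^4} while |e^{-3z^3}| ≤ e^{3r^3} = o(e^{4r^4}). So |f| ≥ e^{4r^4}(1 − o(1)) and ρ ≥ 4. Hence ρ = max(3, 4) = 4.
Therefore ρ = 4.

Order ρ = 4.


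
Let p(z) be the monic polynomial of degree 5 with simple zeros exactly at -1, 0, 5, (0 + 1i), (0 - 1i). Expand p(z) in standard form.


The polynomial is p(z) = ∏_{α ∈ S} (z − α), where S = {-1, 0, 5, (0 + 1i), (0 - 1i)}.
Expanding the product yields: p(z) = z^5 -4·z^4 -4·z^3 -4·z^2 -5·z.
Note conjugate pairs combine to real quadratics: (z − (0+1i))(z − (0−1i)) = z² + 1.
The resulting polynomial has degree 5 and real coefficients as required.

p(z) = z^5 -4·z^4 -4·z^3 -4·z^2 -5·z.


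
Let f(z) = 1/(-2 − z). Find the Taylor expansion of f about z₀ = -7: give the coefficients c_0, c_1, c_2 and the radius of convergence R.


Let w = z − z₀, so z = z₀ + w.
Then -2 − z = -2 − (z₀ + w) = (-2 − z₀) − w = 5 − w.
f(z) = 1/(5 − w) = (1/(5)) · 1/(1 − w/(5)) = Σ_{n≥0} w^n / (5)^(n+1).
So c_n = 1/(5)^(n+1):
  c_0 = 1/(5)^1 = 1/5.
  c_1 = 1/(5)^2 = 1/25.
  c_2 = 1/(5)^3 = 1/125.
The series is valid for |w/d| < 1, i.e. |z − z₀| < |d|.
Radius of convergence: R = |-2 − z₀| = |5| = 5 (distance from z₀ to the singularity z = -2).

c_0 = 1/5, c_1 = 1/25, c_2 = 1/125; R = 5.


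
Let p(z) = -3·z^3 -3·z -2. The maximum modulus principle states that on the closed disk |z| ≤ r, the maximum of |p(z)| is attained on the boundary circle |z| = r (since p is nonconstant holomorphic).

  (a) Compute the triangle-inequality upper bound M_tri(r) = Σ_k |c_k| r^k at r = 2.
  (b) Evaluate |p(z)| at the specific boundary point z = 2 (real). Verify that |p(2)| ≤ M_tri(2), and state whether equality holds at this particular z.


Coefficients: c_0 = -2, c_1 = -3, c_2 = 0, c_3 = -3. Radius r = 2.
Part (a). Triangle bound: M_tri(r) = Σ_k |c_k| r^k
  = |-2|·2^0 + |-3|·2^1 + |0|·2^2 + |-3|·2^3
  = 2 + 6 + 0 + 24 = 32.
This bounds M(r) := max_{|z|=r} |p(z)| from above; equality holds iff all terms c_k z^k can be made to align in phase at a single z on |z|=r.
Part (b). At z = 2 (real, on the circle |z| = r):
  p(2) = (-2)·2^0 + (-3)·2^1 + (0)·2^2 + (-3)·2^3 = -32.
  |p(2)| = 32.
Since all nonzero coefficients share the same sign, |p(2)| = 32 = M_tri(2); the triangle bound is attained at z = 2, so in fact M(r) = 32.

M_tri(2) = 32; |p(2)| = 32; equality at z=2: yes.


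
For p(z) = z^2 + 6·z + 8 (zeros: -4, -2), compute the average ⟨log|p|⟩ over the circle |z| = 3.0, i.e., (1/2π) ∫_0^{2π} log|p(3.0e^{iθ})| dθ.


Zeros: -4, -2; r = 3.0.
Inside |z| < r: -2. Outside (|z| ≥ r): -4.
p(0) = 8, so log|p(0)| = log(8) = 2.0794.
Apply Jensen: I(r) = log|p(0)| + Σ_k log(r/|z_k|), summed over zeros inside |z| < r.
  log(r/|z_k|) for z_k = -2: log(3.0/2) = 0.4055
  Outside zeros (-4) contribute nothing to the Jensen sum.
Sum over inside zeros: 0.4055.
I(r) = log|p(0)| + (inside sum) = 2.0794 + 0.4055 = 2.4849.
Note: since some zeros are outside |z| ≤ r, the simplified n·log(r) form does NOT apply — only the inside zeros contribute.

I(r) ≈ 2.4849.


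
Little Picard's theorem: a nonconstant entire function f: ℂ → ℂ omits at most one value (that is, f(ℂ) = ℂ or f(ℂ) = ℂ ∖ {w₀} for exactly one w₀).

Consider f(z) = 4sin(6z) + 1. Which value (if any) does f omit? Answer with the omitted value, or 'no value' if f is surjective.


Little Picard bounds the complement of f(ℂ) to at most one point.
sin is entire and surjective onto ℂ: for every w ∈ ℂ, sin(ζ) = w has a solution ζ ∈ ℂ (e.g., via the complex inverse arcsin). With ζ = 6z this gives z = ζ/(6). Then 4·sin(6z) takes every value in 4·ℂ = ℂ, and adding 1 is a bijection of ℂ. So f is surjective and omits no value. (Note: only on the real line is sin bounded by [−1, 1].)

Omitted value: no value.


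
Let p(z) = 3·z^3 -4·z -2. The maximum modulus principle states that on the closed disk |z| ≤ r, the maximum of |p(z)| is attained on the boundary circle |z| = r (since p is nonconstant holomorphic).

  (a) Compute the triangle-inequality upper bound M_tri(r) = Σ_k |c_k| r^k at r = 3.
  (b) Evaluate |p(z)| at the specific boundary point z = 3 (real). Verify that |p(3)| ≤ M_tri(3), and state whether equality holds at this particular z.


Coefficients: c_0 = -2, c_1 = -4, c_2 = 0, c_3 = 3. Radius r = 3.
Part (a). Triangle bound: M_tri(r) = Σ_k |c_k| r^k
  = |-2|·3^0 + |-4|·3^1 + |0|·3^2 + |3|·3^3
  = 2 + 12 + 0 + 81 = 95.
This bounds M(r) := max_{|z|=r} |p(z)| from above; equality holds iff all terms c_k z^k can be made to align in phase at a single z on |z|=r.
Part (b). At z = 3 (real, on the circle |z| = r):
  p(3) = (-2)·3^0 + (-4)·3^1 + (0)·3^2 + (3)·3^3 = 67.
  |p(3)| = 67.
Check: |p(3)| = 67 ≤ 95 = M_tri(3). ✓ Equality does not hold at z = 3 (the coefficients have mixed signs, so the terms do not all align in phase there).

M_tri(3) = 95; |p(3)| = 67; equality at z=3: no.


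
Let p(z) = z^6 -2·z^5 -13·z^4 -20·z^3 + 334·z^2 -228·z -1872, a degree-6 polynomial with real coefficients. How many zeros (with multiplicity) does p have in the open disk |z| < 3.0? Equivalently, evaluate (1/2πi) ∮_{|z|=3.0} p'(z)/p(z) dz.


The zeros of p are: 4, (3 + 2i), (3 - 2i), -2, (-3 + 3i), (-3 - 3i).
Their magnitudes are: 4, 3.606, 3.606, 2, 4.243, 4.243.
Zeros with |z| < R = 3.0: -2.
Count = 1.
By the argument principle, (1/2πi) ∮_{|z|=R} p'(z)/p(z) dz equals exactly this count.

Number of zeros inside |z| < 3.0: 1.


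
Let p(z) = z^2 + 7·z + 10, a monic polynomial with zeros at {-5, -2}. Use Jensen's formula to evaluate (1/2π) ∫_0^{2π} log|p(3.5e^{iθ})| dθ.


Zeros: -5, -2; r = 3.5.
Inside |z| < r: -2. Outside (|z| ≥ r): -5.
p(0) = 10, so log|p(0)| = log(10) = 2.3026.
Apply Jensen: I(r) = log|p(0)| + Σ_k log(r/|z_k|), summed over zeros inside |z| < r.
  log(r/|z_k|) for z_k = -2: log(3.5/2) = 0.5596
  Outside zeros (-5) contribute nothing to the Jensen sum.
Sum over inside zeros: 0.5596.
I(r) = log|p(0)| + (inside sum) = 2.3026 + 0.5596 = 2.8622.
Note: since some zeros are outside |z| ≤ r, the simplified n·log(r) form does NOT apply — only the inside zeros contribute.

I(r) ≈ 2.8622.


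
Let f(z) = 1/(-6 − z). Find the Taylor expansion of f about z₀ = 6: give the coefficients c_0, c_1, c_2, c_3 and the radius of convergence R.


Let w = z − z₀, so z = z₀ + w.
Then -6 − z = -6 − (z₀ + w) = (-6 − z₀) − w = -12 − w.
f(z) = 1/(-12 − w) = (1/(-12)) · 1/(1 − w/(-12)) = Σ_{n≥0} w^n / (-12)^(n+1).
So c_n = 1/(-12)^(n+1):
  c_0 = 1/(-12)^1 = -1/12.
  c_1 = 1/(-12)^2 = 1/144.
  c_2 = 1/(-12)^3 = -1/1728.
  c_3 = 1/(-12)^4 = 1/20736.
The series is valid for |w/d| < 1, i.e. |z − z₀| < |d|.
Radius of convergence: R = |-6 − z₀| = |-12| = 12 (distance from z₀ to the singularity z = -6).

c_0 = -1/12, c_1 = 1/144, c_2 = -1/1728, c_3 = 1/20736; R = 12.


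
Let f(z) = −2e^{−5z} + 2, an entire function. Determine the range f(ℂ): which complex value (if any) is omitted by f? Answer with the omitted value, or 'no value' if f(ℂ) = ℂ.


Little Picard bounds the complement of f(ℂ) to at most one point.
e^{−5z} is never zero on ℂ, so -2·e^{−5z} takes every value in ℂ ∖ {0}. Adding 2 shifts the range to ℂ ∖ {2}. Thus f omits exactly the value 2.

Omitted value: 2.


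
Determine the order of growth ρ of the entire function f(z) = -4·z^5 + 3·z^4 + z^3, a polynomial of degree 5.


|f(z)| ≤ Σ|c_k|·r^k = O(r^5) as r → ∞. Polynomial growth is O(e^{r^ε}) for every ε > 0 (since r^5/e^{r^ε} → 0), so ρ ≤ ε for all ε > 0, i.e. ρ = 0. Every nonconstant polynomial has order 0.
Therefore ρ = 0.

Order ρ = 0.


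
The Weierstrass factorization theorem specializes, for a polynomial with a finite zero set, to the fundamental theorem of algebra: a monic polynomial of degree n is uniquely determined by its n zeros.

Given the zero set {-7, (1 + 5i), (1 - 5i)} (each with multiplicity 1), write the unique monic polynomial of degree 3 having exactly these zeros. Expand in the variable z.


The polynomial is p(z) = ∏_{α ∈ S} (z − α), where S = {-7, (1 + 5i), (1 - 5i)}.
Expanding the product yields: p(z) = z^3 + 5·z^2 + 12·z + 182.
Note conjugate pairs combine to real quadratics: (z − (1+5i))(z − (1−5i)) = z² − 2z + 26.
The resulting polynomial has degree 3 and real coefficients as required.

p(z) = z^3 + 5·z^2 + 12·z + 182.


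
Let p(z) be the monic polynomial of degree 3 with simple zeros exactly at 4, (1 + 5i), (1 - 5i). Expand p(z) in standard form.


The polynomial is p(z) = ∏_{α ∈ S} (z − α), where S = {4, (1 + 5i), (1 - 5i)}.
Expanding the product yields: p(z) = z^3 -6·z^2 + 34·z -104.
Note conjugate pairs combine to real quadratics: (z − (1+5i))(z − (1−5i)) = z² − 2z + 26.
The resulting polynomial has degree 3 and real coefficients as required.

p(z) = z^3 -6·z^2 + 34·z -104.


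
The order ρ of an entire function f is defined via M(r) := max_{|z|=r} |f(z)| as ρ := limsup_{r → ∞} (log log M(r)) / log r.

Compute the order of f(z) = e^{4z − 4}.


|e^{4z − 4}| = e^{Re(4·z) + -4} ≤ e^{4|z|^1 + -4} = e^{4r^1 + -4} on |z| = r, so ρ ≤ 1. Choosing z on |z|=r so that 4·z is real positive (always possible by picking arg z appropriately) gives |f(z)| = e^{4r^1 + -4}, matching the bound. The additive constant -4 does not affect log log M(r) ~ 1·log r. Hence ρ = 1.
Therefore ρ = 1.

Order ρ = 1.


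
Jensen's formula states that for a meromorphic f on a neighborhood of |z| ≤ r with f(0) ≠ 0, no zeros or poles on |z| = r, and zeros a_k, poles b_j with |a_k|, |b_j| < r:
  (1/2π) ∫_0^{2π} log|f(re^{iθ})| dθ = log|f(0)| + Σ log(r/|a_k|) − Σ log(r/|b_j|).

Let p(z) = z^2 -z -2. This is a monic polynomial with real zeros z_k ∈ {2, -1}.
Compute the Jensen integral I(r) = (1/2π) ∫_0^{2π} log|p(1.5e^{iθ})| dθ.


Zeros: -1, 2; r = 1.5.
Inside |z| < r: -1. Outside (|z| ≥ r): 2.
p(0) = -2, so log|p(0)| = log(2) = 0.6931.
Apply Jensen: I(r) = log|p(0)| + Σ_k log(r/|z_k|), summed over zeros inside |z| < r.
  log(r/|z_k|) for z_k = -1: log(1.5/1) = 0.4055
  Outside zeros (2) contribute nothing to the Jensen sum.
Sum over inside zeros: 0.4055.
I(r) = log|p(0)| + (inside sum) = 0.6931 + 0.4055 = 1.0986.
Note: since some zeros are outside |z| ≤ r, the simplified n·log(r) form does NOT apply — only the inside zeros contribute.

I(r) ≈ 1.0986.


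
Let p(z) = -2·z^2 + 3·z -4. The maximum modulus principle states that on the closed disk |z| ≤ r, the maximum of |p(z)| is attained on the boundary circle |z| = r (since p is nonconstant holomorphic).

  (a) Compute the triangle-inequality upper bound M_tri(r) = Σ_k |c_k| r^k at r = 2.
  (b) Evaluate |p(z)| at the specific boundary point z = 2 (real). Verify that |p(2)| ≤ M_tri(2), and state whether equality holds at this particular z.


Coefficients: c_0 = -4, c_1 = 3, c_2 = -2. Radius r = 2.
Part (a). Triangle bound: M_tri(r) = Σ_k |c_k| r^k
  = |-4|·2^0 + |3|·2^1 + |-2|·2^2
  = 4 + 6 + 8 = 18.
This bounds M(r) := max_{|z|=r} |p(z)| from above; equality holds iff all terms c_k z^k can be made to align in phase at a single z on |z|=r.
Part (b). At z = 2 (real, on the circle |z| = r):
  p(2) = (-4)·2^0 + (3)·2^1 + (-2)·2^2 = -6.
  |p(2)| = 6.
Check: |p(2)| = 6 ≤ 18 = M_tri(2). ✓ Equality does not hold at z = 2 (the coefficients have mixed signs, so the terms do not all align in phase there).

M_tri(2) = 18; |p(2)| = 6; equality at z=2: no.


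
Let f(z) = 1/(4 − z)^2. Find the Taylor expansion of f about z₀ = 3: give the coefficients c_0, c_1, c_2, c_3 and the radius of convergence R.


Let w = z − z₀, so z = z₀ + w.
Then 4 − z = 4 − (z₀ + w) = (4 − z₀) − w = 1 − w.
f(z) = 1/(1 − w)^2 = (1/(1)^2) · (1 − w/(1))^{−2}.
By the binomial series (1−u)^{−2} = Σ_{n≥0} C(n+1, 1) u^n for |u|<1, with u = w/(1):
  c_n = C(n+1, 1) / (1)^(n+2).
  c_0 = 1/(1)^2 = 1.
  c_1 = 2/(1)^3 = 2.
  c_2 = 3/(1)^4 = 3.
  c_3 = 4/(1)^5 = 4.
The series is valid for |w/d| < 1, i.e. |z − z₀| < |d|.
Radius of convergence: R = |4 − z₀| = |1| = 1 (distance from z₀ to the singularity z = 4).

c_0 = 1, c_1 = 2, c_2 = 3, c_3 = 4; R = 1.


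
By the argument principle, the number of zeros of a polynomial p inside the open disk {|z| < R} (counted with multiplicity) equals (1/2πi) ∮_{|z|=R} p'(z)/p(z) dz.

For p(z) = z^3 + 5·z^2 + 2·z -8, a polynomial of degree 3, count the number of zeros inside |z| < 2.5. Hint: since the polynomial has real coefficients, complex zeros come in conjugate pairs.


The zeros of p are: -2, -4, 1.
Their magnitudes are: 2, 4, 1.
Zeros with |z| < R = 2.5: -2, 1.
Count = 2.
By the argument principle, (1/2πi) ∮_{|z|=R} p'(z)/p(z) dz equals exactly this count.

Number of zeros inside |z| < 2.5: 2.


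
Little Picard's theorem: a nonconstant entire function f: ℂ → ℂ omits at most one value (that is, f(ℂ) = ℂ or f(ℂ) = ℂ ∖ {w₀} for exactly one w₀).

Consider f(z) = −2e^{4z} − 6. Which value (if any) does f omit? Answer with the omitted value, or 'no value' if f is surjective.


Little Picard bounds the complement of f(ℂ) to at most one point.
e^{4z} is never zero on ℂ, so -2·e^{4z} takes every value in ℂ ∖ {0}. Adding -6 shifts the range to ℂ ∖ {-6}. Thus f omits exactly the value -6.

Omitted value: -6.


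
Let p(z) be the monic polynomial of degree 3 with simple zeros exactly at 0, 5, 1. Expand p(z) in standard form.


The polynomial is p(z) = ∏_{α ∈ S} (z − α), where S = {0, 5, 1}.
Expanding the product yields: p(z) = z^3 -6·z^2 + 5·z.
The resulting polynomial has degree 3 and real coefficients as required.

p(z) = z^3 -6·z^2 + 5·z.


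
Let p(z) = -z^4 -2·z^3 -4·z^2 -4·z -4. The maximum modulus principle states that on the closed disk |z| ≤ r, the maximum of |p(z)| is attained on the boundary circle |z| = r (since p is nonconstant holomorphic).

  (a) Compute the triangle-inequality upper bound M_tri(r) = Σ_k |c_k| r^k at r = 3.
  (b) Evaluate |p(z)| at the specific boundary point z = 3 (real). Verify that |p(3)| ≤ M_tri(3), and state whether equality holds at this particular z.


Coefficients: c_0 = -4, c_1 = -4, c_2 = -4, c_3 = -2, c_4 = -1. Radius r = 3.
Part (a). Triangle bound: M_tri(r) = Σ_k |c_k| r^k
  = |-4|·3^0 + |-4|·3^1 + |-4|·3^2 + |-2|·3^3 + |-1|·3^4
  = 4 + 12 + 36 + 54 + 81 = 187.
This bounds M(r) := max_{|z|=r} |p(z)| from above; equality holds iff all terms c_k z^k can be made to align in phase at a single z on |z|=r.
Part (b). At z = 3 (real, on the circle |z| = r):
  p(3) = (-4)·3^0 + (-4)·3^1 + (-4)·3^2 + (-2)·3^3 + (-1)·3^4 = -187.
  |p(3)| = 187.
Since all nonzero coefficients share the same sign, |p(3)| = 187 = M_tri(3); the triangle bound is attained at z = 3, so in fact M(r) = 187.

M_tri(3) = 187; |p(3)| = 187; equality at z=3: yes.


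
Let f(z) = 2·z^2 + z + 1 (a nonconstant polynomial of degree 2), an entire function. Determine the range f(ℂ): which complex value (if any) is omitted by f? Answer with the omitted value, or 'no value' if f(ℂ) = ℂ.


Little Picard bounds the complement of f(ℂ) to at most one point.
For every w ∈ ℂ, the equation p(z) − w = 0 is a nonconstant polynomial in z and hence has at least one root by the fundamental theorem of algebra. So p is surjective onto ℂ, omitting no value.

Omitted value: no value.


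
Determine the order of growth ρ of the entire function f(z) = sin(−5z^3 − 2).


Write sin(w) = (e^{iw} ± e^{−iw})/(2 or 2i), so |sin(w)| ≤ e^{|w|}. With w = −5z^3 − 2, |w| ≤ 5r^3 + 2 on |z|=r, giving M(r) ≤ e^{5r^3 + 2} and ρ ≤ 3. For the lower bound, choose z on |z|=r with -5z^3 purely imaginary of modulus 5r^3; then |sin(−5z^3 − 2)| grows like e^{5r^3}/2, so ρ ≥ 3. Hence ρ = 3.
Therefore ρ = 3.

Order ρ = 3.


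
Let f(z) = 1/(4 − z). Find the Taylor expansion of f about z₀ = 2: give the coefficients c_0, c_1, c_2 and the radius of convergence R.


Let w = z − z₀, so z = z₀ + w.
Then 4 − z = 4 − (z₀ + w) = (4 − z₀) − w = 2 − w.
f(z) = 1/(2 − w) = (1/(2)) · 1/(1 − w/(2)) = Σ_{n≥0} w^n / (2)^(n+1).
So c_n = 1/(2)^(n+1):
  c_0 = 1/(2)^1 = 1/2.
  c_1 = 1/(2)^2 = 1/4.
  c_2 = 1/(2)^3 = 1/8.
The series is valid for |w/d| < 1, i.e. |z − z₀| < |d|.
Radius of convergence: R = |4 − z₀| = |2| = 2 (distance from z₀ to the singularity z = 4).

c_0 = 1/2, c_1 = 1/4, c_2 = 1/8; R = 2.


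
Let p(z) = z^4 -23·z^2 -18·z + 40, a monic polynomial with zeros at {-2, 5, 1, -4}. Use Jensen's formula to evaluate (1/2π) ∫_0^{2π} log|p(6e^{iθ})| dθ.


Zeros: -4, -2, 1, 5; r = 6.
Inside |z| < r: -4, -2, 1, 5. Outside (|z| ≥ r): ∅.
p(0) = 40, so log|p(0)| = log(40) = 3.6889.
Apply Jensen: I(r) = log|p(0)| + Σ_k log(r/|z_k|), summed over zeros inside |z| < r.
  log(r/|z_k|) for z_k = -2: log(6/2) = 1.0986
  log(r/|z_k|) for z_k = 5: log(6/5) = 0.1823
  log(r/|z_k|) for z_k = 1: log(6/1) = 1.7918
  log(r/|z_k|) for z_k = -4: log(6/4) = 0.4055
Sum over inside zeros: 3.4782.
I(r) = log|p(0)| + (inside sum) = 3.6889 + 3.4782 = 7.1670.
Closed form (all zeros inside, monic): I(r) = n·log(r) = 4·log(6) = 7.1670. ✓

I(r) ≈ 7.1670.


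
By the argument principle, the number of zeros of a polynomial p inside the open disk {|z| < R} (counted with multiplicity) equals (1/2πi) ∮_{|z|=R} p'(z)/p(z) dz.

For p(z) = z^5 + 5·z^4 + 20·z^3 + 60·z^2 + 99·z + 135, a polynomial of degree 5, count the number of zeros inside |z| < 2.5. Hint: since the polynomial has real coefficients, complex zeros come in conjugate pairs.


The zeros of p are: (0 + 3i), (0 - 3i), -3, (-1 + 2i), (-1 - 2i).
Their magnitudes are: 3, 3, 3, 2.236, 2.236.
Zeros with |z| < R = 2.5: (-1 + 2i), (-1 - 2i).
Count = 2.
By the argument principle, (1/2πi) ∮_{|z|=R} p'(z)/p(z) dz equals exactly this count.

Number of zeros inside |z| < 2.5: 2.


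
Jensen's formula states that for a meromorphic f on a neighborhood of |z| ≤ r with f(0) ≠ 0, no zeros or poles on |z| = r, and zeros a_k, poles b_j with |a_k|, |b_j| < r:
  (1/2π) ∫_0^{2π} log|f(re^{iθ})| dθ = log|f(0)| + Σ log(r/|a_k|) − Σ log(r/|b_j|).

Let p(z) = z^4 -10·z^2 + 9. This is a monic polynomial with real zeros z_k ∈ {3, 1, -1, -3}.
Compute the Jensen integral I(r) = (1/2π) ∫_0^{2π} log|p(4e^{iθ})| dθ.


Zeros: -3, -1, 1, 3; r = 4.
Inside |z| < r: -3, -1, 1, 3. Outside (|z| ≥ r): ∅.
p(0) = 9, so log|p(0)| = log(9) = 2.1972.
Apply Jensen: I(r) = log|p(0)| + Σ_k log(r/|z_k|), summed over zeros inside |z| < r.
  log(r/|z_k|) for z_k = 3: log(4/3) = 0.2877
  log(r/|z_k|) for z_k = 1: log(4/1) = 1.3863
  log(r/|z_k|) for z_k = -1: log(4/1) = 1.3863
  log(r/|z_k|) for z_k = -3: log(4/3) = 0.2877
Sum over inside zeros: 3.3480.
I(r) = log|p(0)| + (inside sum) = 2.1972 + 3.3480 = 5.5452.
Closed form (all zeros inside, monic): I(r) = n·log(r) = 4·log(4) = 5.5452. ✓

I(r) ≈ 5.5452.
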